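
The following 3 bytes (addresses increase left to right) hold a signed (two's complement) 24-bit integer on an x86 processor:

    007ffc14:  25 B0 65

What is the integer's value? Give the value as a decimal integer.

6664229

Little-endian: lowest address holds the least-significant byte.
Reassemble most-significant byte first: 65 B0 25 → 0x65B025.
0x65B025 = 6664229.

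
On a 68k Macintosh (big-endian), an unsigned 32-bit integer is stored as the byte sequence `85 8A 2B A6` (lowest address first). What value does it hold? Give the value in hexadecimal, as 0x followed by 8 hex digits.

Big-endian stores the most-significant byte at the lowest address.
The bytes are already most-significant first: 0x858A2BA6.

0x858A2BA6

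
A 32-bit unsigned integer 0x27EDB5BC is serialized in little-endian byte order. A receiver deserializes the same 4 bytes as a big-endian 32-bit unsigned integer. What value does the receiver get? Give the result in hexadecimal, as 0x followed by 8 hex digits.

0xBCB5ED27

Stored little-endian, the bytes at ascending addresses are BC B5 ED 27.
Read back as big-endian, the last byte is least significant, giving 0xBCB5ED27.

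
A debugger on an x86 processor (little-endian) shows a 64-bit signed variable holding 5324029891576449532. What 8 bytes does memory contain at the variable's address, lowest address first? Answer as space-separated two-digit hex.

5324029891576449532 in hexadecimal, padded to 64 bits, is 0x49E2C0FA7CF9C9FC.
Split into bytes (most-significant first): 49 E2 C0 FA 7C F9 C9 FC.
Little-endian stores the least-significant byte at the lowest address.
So at ascending addresses the bytes are FC C9 F9 7C FA C0 E2 49.

FC C9 F9 7C FA C0 E2 49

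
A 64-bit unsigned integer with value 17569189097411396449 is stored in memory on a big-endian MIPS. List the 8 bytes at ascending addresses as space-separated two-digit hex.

17569189097411396449 in hexadecimal, padded to 64 bits, is 0xF3D24C6606DF4361.
Split into bytes (most-significant first): F3 D2 4C 66 06 DF 43 61.
Big-endian: lowest address holds the most-significant byte.
So the memory order matches the most-significant-first order: F3 D2 4C 66 06 DF 43 61.

F3 D2 4C 66 06 DF 43 61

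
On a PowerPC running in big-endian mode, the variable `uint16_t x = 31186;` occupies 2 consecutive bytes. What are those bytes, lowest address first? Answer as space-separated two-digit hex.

31186 in hexadecimal, padded to 16 bits, is 0x79D2.
Split into bytes (most-significant first): 79 D2.
Big-endian stores the most-significant byte at the lowest address.
So the memory order matches the most-significant-first order: 79 D2.

79 D2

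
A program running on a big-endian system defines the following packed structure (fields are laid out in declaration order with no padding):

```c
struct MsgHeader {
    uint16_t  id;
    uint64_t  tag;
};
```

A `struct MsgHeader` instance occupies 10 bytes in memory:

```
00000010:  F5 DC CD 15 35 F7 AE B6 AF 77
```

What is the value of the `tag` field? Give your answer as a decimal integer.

`tag` follows `id` (2 bytes), so it starts at byte offset 2 and occupies 8 bytes.
Bytes at offsets 2..9: CD 15 35 F7 AE B6 AF 77.
Big-endian stores the most-significant byte at the lowest address.
The bytes are already most-significant first: 0xCD1535F7AEB6AF77.
0xCD1535F7AEB6AF77 = 14777777090190552951.

14777777090190552951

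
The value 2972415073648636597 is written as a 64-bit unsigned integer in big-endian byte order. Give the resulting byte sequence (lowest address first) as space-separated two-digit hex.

29 40 23 C2 CD D7 F2 B5

2972415073648636597 in hexadecimal, padded to 64 bits, is 0x294023C2CDD7F2B5.
Split into bytes (most-significant first): 29 40 23 C2 CD D7 F2 B5.
Big-endian stores the most-significant byte at the lowest address.
So the memory order matches the most-significant-first order: 29 40 23 C2 CD D7 F2 B5.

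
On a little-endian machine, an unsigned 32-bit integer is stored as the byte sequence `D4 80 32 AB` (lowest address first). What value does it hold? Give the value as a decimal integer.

Little-endian: lowest address holds the least-significant byte.
Reassemble most-significant byte first: AB 32 80 D4 → 0xAB3280D4.
0xAB3280D4 = 2872213716.

2872213716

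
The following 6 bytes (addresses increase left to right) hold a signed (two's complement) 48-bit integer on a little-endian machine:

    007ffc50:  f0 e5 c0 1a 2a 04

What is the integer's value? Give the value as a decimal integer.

In little-endian order the low byte comes first in memory.
Reassemble most-significant byte first: 04 2A 1A C0 E5 F0 → 0x042A1AC0E5F0.
0x042A1AC0E5F0 = 4578883986928.

4578883986928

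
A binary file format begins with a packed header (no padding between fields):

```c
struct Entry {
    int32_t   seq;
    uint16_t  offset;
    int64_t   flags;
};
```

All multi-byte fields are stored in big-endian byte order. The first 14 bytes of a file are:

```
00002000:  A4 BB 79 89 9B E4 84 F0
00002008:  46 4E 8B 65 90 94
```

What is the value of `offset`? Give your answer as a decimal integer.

39908

`offset` follows `seq` (4 bytes), so it starts at byte offset 4 and occupies 2 bytes.
Bytes at offsets 4..5: 9B E4.
Big-endian stores the most-significant byte at the lowest address.
The bytes are already most-significant first: 0x9BE4.
0x9BE4 = 39908.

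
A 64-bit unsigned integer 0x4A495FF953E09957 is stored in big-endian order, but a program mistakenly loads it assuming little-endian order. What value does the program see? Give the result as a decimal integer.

6312323004007139658

Stored big-endian, the bytes at ascending addresses are 4A 49 5F F9 53 E0 99 57.
Read back as little-endian, the first byte is least significant, giving 0x5799E053F95F494A.
0x5799E053F95F494A = 6312323004007139658.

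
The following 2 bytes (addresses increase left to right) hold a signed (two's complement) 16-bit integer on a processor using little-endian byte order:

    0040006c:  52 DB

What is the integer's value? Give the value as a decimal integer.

Little-endian stores the least-significant byte at the lowest address.
Reassemble most-significant byte first: DB 52 → 0xDB52.
Top bit is set, so as a signed 16-bit value this is 0xDB52 − 2^16 = -9390.

-9390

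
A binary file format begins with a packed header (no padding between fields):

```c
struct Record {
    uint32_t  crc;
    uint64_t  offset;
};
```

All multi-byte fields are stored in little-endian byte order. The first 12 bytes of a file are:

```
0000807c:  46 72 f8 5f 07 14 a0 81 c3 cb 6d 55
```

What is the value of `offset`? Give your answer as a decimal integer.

6155800306239149063

`offset` follows `crc` (4 bytes), so it starts at byte offset 4 and occupies 8 bytes.
Bytes at offsets 4..11: 07 14 A0 81 C3 CB 6D 55.
Little-endian: lowest address holds the least-significant byte.
Reassemble most-significant byte first: 55 6D CB C3 81 A0 14 07 → 0x556DCBC381A01407.
0x556DCBC381A01407 = 6155800306239149063.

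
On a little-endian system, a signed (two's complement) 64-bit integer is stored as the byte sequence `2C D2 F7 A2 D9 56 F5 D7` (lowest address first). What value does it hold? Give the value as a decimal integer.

-2885304493518892500

Little-endian stores the least-significant byte at the lowest address.
Reassemble most-significant byte first: D7 F5 56 D9 A2 F7 D2 2C → 0xD7F556D9A2F7D22C.
Top bit is set, so as a signed 64-bit value this is 0xD7F556D9A2F7D22C − 2^64 = -2885304493518892500.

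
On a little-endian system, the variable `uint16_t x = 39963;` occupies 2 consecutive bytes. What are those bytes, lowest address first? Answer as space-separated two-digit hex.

39963 in hexadecimal, padded to 16 bits, is 0x9C1B.
Split into bytes (most-significant first): 9C 1B.
Little-endian: lowest address holds the least-significant byte.
So at ascending addresses the bytes are 1B 9C.

1B 9C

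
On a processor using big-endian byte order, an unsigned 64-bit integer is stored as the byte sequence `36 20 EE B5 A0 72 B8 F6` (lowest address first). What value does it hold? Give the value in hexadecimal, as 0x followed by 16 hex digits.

0x3620EEB5A072B8F6

Big-endian stores the most-significant byte at the lowest address.
The bytes are already most-significant first: 0x3620EEB5A072B8F6.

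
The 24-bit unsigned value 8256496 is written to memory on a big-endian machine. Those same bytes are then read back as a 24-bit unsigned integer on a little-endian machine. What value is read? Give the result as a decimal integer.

15793021

8256496 in 24-bit hexadecimal is 0x7DFBF0.
Stored big-endian, the bytes at ascending addresses are 7D FB F0.
Read back as little-endian, the first byte is least significant, giving 0xF0FB7D.
0xF0FB7D = 15793021.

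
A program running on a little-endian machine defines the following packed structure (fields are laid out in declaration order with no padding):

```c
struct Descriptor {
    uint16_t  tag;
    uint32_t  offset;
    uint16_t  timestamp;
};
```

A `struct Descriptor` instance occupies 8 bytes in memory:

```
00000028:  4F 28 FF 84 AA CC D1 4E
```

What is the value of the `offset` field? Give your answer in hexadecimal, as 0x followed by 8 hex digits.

`offset` follows `tag` (2 bytes), so it starts at byte offset 2 and occupies 4 bytes.
Bytes at offsets 2..5: FF 84 AA CC.
In little-endian order the low byte comes first in memory.
Reassemble most-significant byte first: CC AA 84 FF → 0xCCAA84FF.

0xCCAA84FF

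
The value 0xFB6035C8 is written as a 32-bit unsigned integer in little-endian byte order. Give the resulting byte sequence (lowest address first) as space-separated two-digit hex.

C8 35 60 FB

Split into bytes (most-significant first): FB 60 35 C8.
In little-endian order the low byte comes first in memory.
So at ascending addresses the bytes are C8 35 60 FB.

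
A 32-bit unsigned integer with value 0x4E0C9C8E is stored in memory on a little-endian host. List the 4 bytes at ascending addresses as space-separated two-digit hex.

8E 9C 0C 4E

Split into bytes (most-significant first): 4E 0C 9C 8E.
In little-endian order the low byte comes first in memory.
So at ascending addresses the bytes are 8E 9C 0C 4E.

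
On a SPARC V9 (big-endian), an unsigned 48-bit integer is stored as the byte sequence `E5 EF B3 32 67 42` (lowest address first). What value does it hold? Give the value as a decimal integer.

252817666369346

In big-endian order the high byte comes first in memory.
The bytes are already most-significant first: 0xE5EFB3326742.
0xE5EFB3326742 = 252817666369346.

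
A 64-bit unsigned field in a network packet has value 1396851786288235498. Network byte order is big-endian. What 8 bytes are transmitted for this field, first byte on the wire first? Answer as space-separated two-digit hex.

1396851786288235498 in hexadecimal, padded to 64 bits, is 0x13629D4C7D9483EA.
Split into bytes (most-significant first): 13 62 9D 4C 7D 94 83 EA.
In big-endian order the high byte comes first in memory.
So the memory order matches the most-significant-first order: 13 62 9D 4C 7D 94 83 EA.

13 62 9D 4C 7D 94 83 EA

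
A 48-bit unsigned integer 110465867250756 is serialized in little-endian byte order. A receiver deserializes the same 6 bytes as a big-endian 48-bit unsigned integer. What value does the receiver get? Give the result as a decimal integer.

75852458391396

110465867250756 in 48-bit hexadecimal is 0x6477D6C6FC44.
Stored little-endian, the bytes at ascending addresses are 44 FC C6 D6 77 64.
Read back as big-endian, the last byte is least significant, giving 0x44FCC6D67764.
0x44FCC6D67764 = 75852458391396.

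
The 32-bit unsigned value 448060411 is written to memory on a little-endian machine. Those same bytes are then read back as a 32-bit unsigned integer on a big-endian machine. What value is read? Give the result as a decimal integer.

448060411 in 32-bit hexadecimal is 0x1AB4DBFB.
Stored little-endian, the bytes at ascending addresses are FB DB B4 1A.
Read back as big-endian, the last byte is least significant, giving 0xFBDBB41A.
0xFBDBB41A = 4225479706.

4225479706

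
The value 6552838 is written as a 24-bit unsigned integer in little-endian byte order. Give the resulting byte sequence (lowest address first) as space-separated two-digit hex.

06 FD 63

6552838 in hexadecimal, padded to 24 bits, is 0x63FD06.
Split into bytes (most-significant first): 63 FD 06.
Little-endian: lowest address holds the least-significant byte.
So at ascending addresses the bytes are 06 FD 63.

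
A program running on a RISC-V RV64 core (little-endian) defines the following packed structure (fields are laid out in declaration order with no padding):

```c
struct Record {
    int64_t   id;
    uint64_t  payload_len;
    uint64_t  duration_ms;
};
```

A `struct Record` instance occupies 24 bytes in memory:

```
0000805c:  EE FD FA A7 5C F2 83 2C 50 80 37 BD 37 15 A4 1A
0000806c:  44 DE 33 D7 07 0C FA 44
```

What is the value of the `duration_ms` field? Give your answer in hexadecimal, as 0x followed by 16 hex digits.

0x44FA0C07D733DE44

`duration_ms` follows `id` (8 B), `payload_len` (8 B), so it starts at offset 8 + 8 = 16 and occupies 8 bytes.
Bytes at offsets 16..23: 44 DE 33 D7 07 0C FA 44.
In little-endian order the low byte comes first in memory.
Reassemble most-significant byte first: 44 FA 0C 07 D7 33 DE 44 → 0x44FA0C07D733DE44.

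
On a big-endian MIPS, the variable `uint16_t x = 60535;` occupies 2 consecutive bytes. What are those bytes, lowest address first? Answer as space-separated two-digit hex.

EC 77

60535 in hexadecimal, padded to 16 bits, is 0xEC77.
Split into bytes (most-significant first): EC 77.
Big-endian: lowest address holds the most-significant byte.
So the memory order matches the most-significant-first order: EC 77.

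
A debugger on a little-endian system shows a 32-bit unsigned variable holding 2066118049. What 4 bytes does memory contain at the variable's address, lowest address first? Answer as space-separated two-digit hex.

2066118049 in hexadecimal, padded to 32 bits, is 0x7B2675A1.
Split into bytes (most-significant first): 7B 26 75 A1.
In little-endian order the low byte comes first in memory.
So at ascending addresses the bytes are A1 75 26 7B.

A1 75 26 7B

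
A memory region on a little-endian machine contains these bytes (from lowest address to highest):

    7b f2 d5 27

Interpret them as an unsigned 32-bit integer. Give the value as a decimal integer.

668332667

Little-endian stores the least-significant byte at the lowest address.
Reassemble most-significant byte first: 27 D5 F2 7B → 0x27D5F27B.
0x27D5F27B = 668332667.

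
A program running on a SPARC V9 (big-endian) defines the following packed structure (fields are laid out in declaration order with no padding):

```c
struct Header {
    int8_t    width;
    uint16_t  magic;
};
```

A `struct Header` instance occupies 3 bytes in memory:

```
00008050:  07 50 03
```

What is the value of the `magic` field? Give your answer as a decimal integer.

`magic` follows `width` (1 byte), so it starts at byte offset 1 and occupies 2 bytes.
Bytes at offsets 1..2: 50 03.
Big-endian: lowest address holds the most-significant byte.
The bytes are already most-significant first: 0x5003.
0x5003 = 20483.

20483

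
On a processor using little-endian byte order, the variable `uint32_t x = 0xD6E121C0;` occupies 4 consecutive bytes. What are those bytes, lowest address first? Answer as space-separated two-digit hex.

Split into bytes (most-significant first): D6 E1 21 C0.
In little-endian order the low byte comes first in memory.
So at ascending addresses the bytes are C0 21 E1 D6.

C0 21 E1 D6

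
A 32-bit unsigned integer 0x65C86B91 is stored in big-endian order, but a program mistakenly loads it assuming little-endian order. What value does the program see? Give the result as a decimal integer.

Stored big-endian, the bytes at ascending addresses are 65 C8 6B 91.
Read back as little-endian, the first byte is least significant, giving 0x916BC865.
0x916BC865 = 2439759973.

2439759973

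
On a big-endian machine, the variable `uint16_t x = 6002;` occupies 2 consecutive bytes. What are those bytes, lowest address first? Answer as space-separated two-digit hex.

17 72

6002 in hexadecimal, padded to 16 bits, is 0x1772.
Split into bytes (most-significant first): 17 72.
Big-endian: lowest address holds the most-significant byte.
So the memory order matches the most-significant-first order: 17 72.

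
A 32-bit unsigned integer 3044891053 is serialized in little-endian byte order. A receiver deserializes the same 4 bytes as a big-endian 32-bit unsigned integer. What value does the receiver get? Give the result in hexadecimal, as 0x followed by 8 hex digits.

0xAD597DB5

3044891053 in 32-bit hexadecimal is 0xB57D59AD.
Stored little-endian, the bytes at ascending addresses are AD 59 7D B5.
Read back as big-endian, the last byte is least significant, giving 0xAD597DB5.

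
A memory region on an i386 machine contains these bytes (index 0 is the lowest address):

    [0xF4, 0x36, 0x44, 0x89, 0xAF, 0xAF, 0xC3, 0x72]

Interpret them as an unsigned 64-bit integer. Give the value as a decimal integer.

Little-endian stores the least-significant byte at the lowest address.
Reassemble most-significant byte first: 72 C3 AF AF 89 44 36 F4 → 0x72C3AFAF894436F4.
0x72C3AFAF894436F4 = 8269646509239449332.

8269646509239449332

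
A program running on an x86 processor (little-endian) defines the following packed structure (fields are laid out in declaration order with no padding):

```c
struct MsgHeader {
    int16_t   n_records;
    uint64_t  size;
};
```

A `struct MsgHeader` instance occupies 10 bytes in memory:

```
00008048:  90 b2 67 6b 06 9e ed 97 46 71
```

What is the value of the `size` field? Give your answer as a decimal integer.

8162378421469866855

`size` follows `n_records` (2 bytes), so it starts at byte offset 2 and occupies 8 bytes.
Bytes at offsets 2..9: 67 6B 06 9E ED 97 46 71.
Little-endian stores the least-significant byte at the lowest address.
Reassemble most-significant byte first: 71 46 97 ED 9E 06 6B 67 → 0x714697ED9E066B67.
0x714697ED9E066B67 = 8162378421469866855.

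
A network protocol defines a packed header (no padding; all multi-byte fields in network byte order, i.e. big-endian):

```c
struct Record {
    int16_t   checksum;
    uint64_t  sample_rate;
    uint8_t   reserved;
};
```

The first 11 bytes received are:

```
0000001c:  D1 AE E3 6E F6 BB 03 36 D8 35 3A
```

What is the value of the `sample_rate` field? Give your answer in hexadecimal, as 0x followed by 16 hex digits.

`sample_rate` follows `checksum` (2 bytes), so it starts at byte offset 2 and occupies 8 bytes.
Bytes at offsets 2..9: E3 6E F6 BB 03 36 D8 35.
Big-endian: lowest address holds the most-significant byte.
The bytes are already most-significant first: 0xE36EF6BB0336D835.

0xE36EF6BB0336D835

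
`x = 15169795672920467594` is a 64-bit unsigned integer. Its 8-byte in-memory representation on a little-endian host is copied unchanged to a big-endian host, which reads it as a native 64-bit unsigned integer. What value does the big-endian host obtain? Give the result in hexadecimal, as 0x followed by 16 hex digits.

15169795672920467594 in 64-bit hexadecimal is 0xD285F0CA9FAEA88A.
Stored little-endian, the bytes at ascending addresses are 8A A8 AE 9F CA F0 85 D2.
Read back as big-endian, the last byte is least significant, giving 0x8AA8AE9FCAF085D2.

0x8AA8AE9FCAF085D2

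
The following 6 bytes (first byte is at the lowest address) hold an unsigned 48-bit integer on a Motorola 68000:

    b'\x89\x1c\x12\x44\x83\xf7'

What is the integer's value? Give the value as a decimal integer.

In big-endian order the high byte comes first in memory.
The bytes are already most-significant first: 0x891C124483F7.
0x891C124483F7 = 150753658569719.

150753658569719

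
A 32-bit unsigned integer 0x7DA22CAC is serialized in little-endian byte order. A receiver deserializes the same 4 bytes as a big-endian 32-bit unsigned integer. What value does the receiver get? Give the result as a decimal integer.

Stored little-endian, the bytes at ascending addresses are AC 2C A2 7D.
Read back as big-endian, the last byte is least significant, giving 0xAC2CA27D.
0xAC2CA27D = 2888606333.

2888606333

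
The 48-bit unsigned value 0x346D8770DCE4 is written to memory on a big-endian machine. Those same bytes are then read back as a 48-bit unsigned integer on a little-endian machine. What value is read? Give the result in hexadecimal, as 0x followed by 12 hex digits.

Stored big-endian, the bytes at ascending addresses are 34 6D 87 70 DC E4.
Read back as little-endian, the first byte is least significant, giving 0xE4DC70876D34.

0xE4DC70876D34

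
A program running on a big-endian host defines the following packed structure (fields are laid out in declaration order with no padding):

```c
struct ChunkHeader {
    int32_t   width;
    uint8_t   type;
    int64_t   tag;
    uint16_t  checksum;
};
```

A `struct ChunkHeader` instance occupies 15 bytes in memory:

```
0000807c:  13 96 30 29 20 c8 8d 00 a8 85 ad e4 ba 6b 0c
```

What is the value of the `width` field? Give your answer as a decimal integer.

328609833

`width` is the first field, at byte offset 0, occupying 4 bytes.
Bytes at offsets 0..3: 13 96 30 29.
Big-endian: lowest address holds the most-significant byte.
The bytes are already most-significant first: 0x13963029.
0x13963029 = 328609833.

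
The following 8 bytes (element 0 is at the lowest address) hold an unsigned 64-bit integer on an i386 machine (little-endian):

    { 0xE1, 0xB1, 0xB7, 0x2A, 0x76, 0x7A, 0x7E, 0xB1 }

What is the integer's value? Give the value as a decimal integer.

12789794639720198625

Little-endian stores the least-significant byte at the lowest address.
Reassemble most-significant byte first: B1 7E 7A 76 2A B7 B1 E1 → 0xB17E7A762AB7B1E1.
0xB17E7A762AB7B1E1 = 12789794639720198625.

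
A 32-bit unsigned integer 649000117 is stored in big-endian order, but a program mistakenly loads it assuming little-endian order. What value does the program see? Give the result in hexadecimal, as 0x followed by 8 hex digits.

0xB5F4AE26

649000117 in 32-bit hexadecimal is 0x26AEF4B5.
Stored big-endian, the bytes at ascending addresses are 26 AE F4 B5.
Read back as little-endian, the first byte is least significant, giving 0xB5F4AE26.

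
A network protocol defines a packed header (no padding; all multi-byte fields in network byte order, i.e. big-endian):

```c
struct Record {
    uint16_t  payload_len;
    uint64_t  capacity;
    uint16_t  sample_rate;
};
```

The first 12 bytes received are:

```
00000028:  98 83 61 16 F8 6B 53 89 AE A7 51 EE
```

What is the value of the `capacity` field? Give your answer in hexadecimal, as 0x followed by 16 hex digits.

`capacity` follows `payload_len` (2 bytes), so it starts at byte offset 2 and occupies 8 bytes.
Bytes at offsets 2..9: 61 16 F8 6B 53 89 AE A7.
Big-endian: lowest address holds the most-significant byte.
The bytes are already most-significant first: 0x6116F86B5389AEA7.

0x6116F86B5389AEA7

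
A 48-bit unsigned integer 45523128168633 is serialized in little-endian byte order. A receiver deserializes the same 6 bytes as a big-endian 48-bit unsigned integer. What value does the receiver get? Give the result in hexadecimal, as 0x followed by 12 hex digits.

45523128168633 in 48-bit hexadecimal is 0x29672DE230B9.
Stored little-endian, the bytes at ascending addresses are B9 30 E2 2D 67 29.
Read back as big-endian, the last byte is least significant, giving 0xB930E22D6729.

0xB930E22D6729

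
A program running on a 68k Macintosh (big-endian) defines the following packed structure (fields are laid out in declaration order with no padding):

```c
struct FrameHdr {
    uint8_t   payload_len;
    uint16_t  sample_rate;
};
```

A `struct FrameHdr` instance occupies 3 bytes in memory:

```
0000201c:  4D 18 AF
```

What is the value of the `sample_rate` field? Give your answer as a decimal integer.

6319

`sample_rate` follows `payload_len` (1 byte), so it starts at byte offset 1 and occupies 2 bytes.
Bytes at offsets 1..2: 18 AF.
Big-endian: lowest address holds the most-significant byte.
The bytes are already most-significant first: 0x18AF.
0x18AF = 6319.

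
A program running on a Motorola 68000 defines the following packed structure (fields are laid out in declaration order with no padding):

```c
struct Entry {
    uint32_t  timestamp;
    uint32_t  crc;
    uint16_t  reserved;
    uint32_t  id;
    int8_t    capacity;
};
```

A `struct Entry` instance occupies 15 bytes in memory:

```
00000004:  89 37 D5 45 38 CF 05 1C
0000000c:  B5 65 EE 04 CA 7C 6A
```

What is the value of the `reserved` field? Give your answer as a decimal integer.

46437

`reserved` follows `timestamp` (4 B), `crc` (4 B), so it starts at offset 4 + 4 = 8 and occupies 2 bytes.
Bytes at offsets 8..9: B5 65.
Big-endian: lowest address holds the most-significant byte.
The bytes are already most-significant first: 0xB565.
0xB565 = 46437.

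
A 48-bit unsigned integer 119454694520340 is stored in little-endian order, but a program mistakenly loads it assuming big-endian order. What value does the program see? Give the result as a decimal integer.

22224890668140

119454694520340 in 48-bit hexadecimal is 0x6CA4B6A23614.
Stored little-endian, the bytes at ascending addresses are 14 36 A2 B6 A4 6C.
Read back as big-endian, the last byte is least significant, giving 0x1436A2B6A46C.
0x1436A2B6A46C = 22224890668140.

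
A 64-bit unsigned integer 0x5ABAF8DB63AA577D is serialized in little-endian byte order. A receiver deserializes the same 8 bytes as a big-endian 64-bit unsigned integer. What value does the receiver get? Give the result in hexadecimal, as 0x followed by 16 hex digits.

0x7D57AA63DBF8BA5A

Stored little-endian, the bytes at ascending addresses are 7D 57 AA 63 DB F8 BA 5A.
Read back as big-endian, the last byte is least significant, giving 0x7D57AA63DBF8BA5A.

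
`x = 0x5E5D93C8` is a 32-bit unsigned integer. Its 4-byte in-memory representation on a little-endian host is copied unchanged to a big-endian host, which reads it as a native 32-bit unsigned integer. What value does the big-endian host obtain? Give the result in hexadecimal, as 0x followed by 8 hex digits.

Stored little-endian, the bytes at ascending addresses are C8 93 5D 5E.
Read back as big-endian, the last byte is least significant, giving 0xC8935D5E.

0xC8935D5E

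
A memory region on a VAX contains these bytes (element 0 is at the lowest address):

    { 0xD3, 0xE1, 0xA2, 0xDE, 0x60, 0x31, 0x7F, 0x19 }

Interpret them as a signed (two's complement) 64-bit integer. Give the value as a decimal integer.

Little-endian: lowest address holds the least-significant byte.
Reassemble most-significant byte first: 19 7F 31 60 DE A2 E1 D3 → 0x197F3160DEA2E1D3.
0x197F3160DEA2E1D3 = 1837241465112289747.

1837241465112289747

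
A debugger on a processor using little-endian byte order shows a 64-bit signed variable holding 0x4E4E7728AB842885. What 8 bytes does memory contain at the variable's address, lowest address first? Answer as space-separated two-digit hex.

Split into bytes (most-significant first): 4E 4E 77 28 AB 84 28 85.
Little-endian stores the least-significant byte at the lowest address.
So at ascending addresses the bytes are 85 28 84 AB 28 77 4E 4E.

85 28 84 AB 28 77 4E 4E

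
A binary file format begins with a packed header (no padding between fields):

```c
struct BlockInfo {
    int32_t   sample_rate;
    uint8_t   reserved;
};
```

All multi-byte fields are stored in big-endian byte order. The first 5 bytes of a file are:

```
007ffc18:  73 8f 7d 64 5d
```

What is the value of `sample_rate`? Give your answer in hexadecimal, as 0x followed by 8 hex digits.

0x738F7D64

`sample_rate` is the first field, at byte offset 0, occupying 4 bytes.
Bytes at offsets 0..3: 73 8F 7D 64.
Big-endian: lowest address holds the most-significant byte.
The bytes are already most-significant first: 0x738F7D64.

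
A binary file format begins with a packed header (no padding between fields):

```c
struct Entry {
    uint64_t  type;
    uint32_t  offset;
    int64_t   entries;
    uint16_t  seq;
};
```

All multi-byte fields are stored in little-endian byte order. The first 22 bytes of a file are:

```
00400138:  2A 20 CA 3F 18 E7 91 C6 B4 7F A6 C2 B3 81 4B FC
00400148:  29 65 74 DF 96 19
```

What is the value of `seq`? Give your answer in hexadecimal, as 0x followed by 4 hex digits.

0x1996

`seq` follows `type` (8 B), `offset` (4 B), `entries` (8 B), so it starts at offset 8 + 4 + 8 = 20 and occupies 2 bytes.
Bytes at offsets 20..21: 96 19.
Little-endian stores the least-significant byte at the lowest address.
Reassemble most-significant byte first: 19 96 → 0x1996.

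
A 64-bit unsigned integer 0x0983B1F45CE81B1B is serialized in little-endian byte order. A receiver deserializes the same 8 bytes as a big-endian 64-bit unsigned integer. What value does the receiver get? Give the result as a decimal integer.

Stored little-endian, the bytes at ascending addresses are 1B 1B E8 5C F4 B1 83 09.
Read back as big-endian, the last byte is least significant, giving 0x1B1BE85CF4B18309.
0x1B1BE85CF4B18309 = 1953410349335151369.

1953410349335151369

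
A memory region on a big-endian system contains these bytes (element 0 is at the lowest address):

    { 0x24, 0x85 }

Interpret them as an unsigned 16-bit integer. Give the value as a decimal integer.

Big-endian: lowest address holds the most-significant byte.
The bytes are already most-significant first: 0x2485.
0x2485 = 9349.

9349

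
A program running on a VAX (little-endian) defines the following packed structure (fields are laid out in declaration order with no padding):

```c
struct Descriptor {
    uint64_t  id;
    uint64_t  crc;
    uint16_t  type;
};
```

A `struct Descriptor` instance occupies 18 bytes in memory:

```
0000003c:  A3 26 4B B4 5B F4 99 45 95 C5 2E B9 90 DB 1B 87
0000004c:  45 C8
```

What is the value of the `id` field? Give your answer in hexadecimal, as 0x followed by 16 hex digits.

`id` is the first field, at byte offset 0, occupying 8 bytes.
Bytes at offsets 0..7: A3 26 4B B4 5B F4 99 45.
Little-endian stores the least-significant byte at the lowest address.
Reassemble most-significant byte first: 45 99 F4 5B B4 4B 26 A3 → 0x4599F45BB44B26A3.

0x4599F45BB44B26A3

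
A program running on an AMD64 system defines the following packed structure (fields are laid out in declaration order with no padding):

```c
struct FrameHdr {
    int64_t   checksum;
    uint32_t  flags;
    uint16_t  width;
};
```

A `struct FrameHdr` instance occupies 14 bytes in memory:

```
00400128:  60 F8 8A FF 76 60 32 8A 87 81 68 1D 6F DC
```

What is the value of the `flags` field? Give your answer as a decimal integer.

493388167

`flags` follows `checksum` (8 bytes), so it starts at byte offset 8 and occupies 4 bytes.
Bytes at offsets 8..11: 87 81 68 1D.
Little-endian: lowest address holds the least-significant byte.
Reassemble most-significant byte first: 1D 68 81 87 → 0x1D688187.
0x1D688187 = 493388167.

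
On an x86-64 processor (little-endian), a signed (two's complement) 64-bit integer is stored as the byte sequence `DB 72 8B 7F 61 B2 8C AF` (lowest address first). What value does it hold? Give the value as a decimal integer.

-5797062488511253797

Little-endian: lowest address holds the least-significant byte.
Reassemble most-significant byte first: AF 8C B2 61 7F 8B 72 DB → 0xAF8CB2617F8B72DB.
Top bit is set, so as a signed 64-bit value this is 0xAF8CB2617F8B72DB − 2^64 = -5797062488511253797.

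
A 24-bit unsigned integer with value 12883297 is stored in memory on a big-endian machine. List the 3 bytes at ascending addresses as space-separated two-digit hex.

C4 95 61

12883297 in hexadecimal, padded to 24 bits, is 0xC49561.
Split into bytes (most-significant first): C4 95 61.
Big-endian: lowest address holds the most-significant byte.
So the memory order matches the most-significant-first order: C4 95 61.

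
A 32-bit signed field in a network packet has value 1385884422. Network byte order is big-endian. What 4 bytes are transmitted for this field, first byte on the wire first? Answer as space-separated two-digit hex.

52 9A EB 06

1385884422 in hexadecimal, padded to 32 bits, is 0x529AEB06.
Split into bytes (most-significant first): 52 9A EB 06.
Big-endian: lowest address holds the most-significant byte.
So the memory order matches the most-significant-first order: 52 9A EB 06.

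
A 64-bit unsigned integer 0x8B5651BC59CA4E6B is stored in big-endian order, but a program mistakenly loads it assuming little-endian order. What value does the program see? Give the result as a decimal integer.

Stored big-endian, the bytes at ascending addresses are 8B 56 51 BC 59 CA 4E 6B.
Read back as little-endian, the first byte is least significant, giving 0x6B4ECA59BC51568B.
0x6B4ECA59BC51568B = 7732340097002067595.

7732340097002067595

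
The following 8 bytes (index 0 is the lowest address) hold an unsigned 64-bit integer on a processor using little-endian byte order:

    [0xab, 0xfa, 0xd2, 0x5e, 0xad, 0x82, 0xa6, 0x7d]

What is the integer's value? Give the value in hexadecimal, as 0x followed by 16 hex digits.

0x7DA682AD5ED2FAAB

Little-endian stores the least-significant byte at the lowest address.
Reassemble most-significant byte first: 7D A6 82 AD 5E D2 FA AB → 0x7DA682AD5ED2FAAB.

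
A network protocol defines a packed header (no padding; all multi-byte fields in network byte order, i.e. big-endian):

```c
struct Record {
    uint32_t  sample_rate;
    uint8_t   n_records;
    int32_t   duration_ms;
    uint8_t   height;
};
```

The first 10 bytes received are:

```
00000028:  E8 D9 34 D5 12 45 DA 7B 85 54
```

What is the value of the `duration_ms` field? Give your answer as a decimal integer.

1171946373

`duration_ms` follows `sample_rate` (4 B), `n_records` (1 B), so it starts at offset 4 + 1 = 5 and occupies 4 bytes.
Bytes at offsets 5..8: 45 DA 7B 85.
Big-endian stores the most-significant byte at the lowest address.
The bytes are already most-significant first: 0x45DA7B85.
0x45DA7B85 = 1171946373.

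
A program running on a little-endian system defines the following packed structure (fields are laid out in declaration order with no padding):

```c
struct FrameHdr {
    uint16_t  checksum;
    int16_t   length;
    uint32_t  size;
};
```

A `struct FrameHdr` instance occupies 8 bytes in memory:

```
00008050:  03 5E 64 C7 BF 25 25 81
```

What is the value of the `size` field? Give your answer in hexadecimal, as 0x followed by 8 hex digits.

`size` follows `checksum` (2 B), `length` (2 B), so it starts at offset 2 + 2 = 4 and occupies 4 bytes.
Bytes at offsets 4..7: BF 25 25 81.
Little-endian stores the least-significant byte at the lowest address.
Reassemble most-significant byte first: 81 25 25 BF → 0x812525BF.

0x812525BF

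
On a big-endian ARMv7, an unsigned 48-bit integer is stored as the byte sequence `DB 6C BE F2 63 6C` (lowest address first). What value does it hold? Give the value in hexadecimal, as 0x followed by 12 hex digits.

0xDB6CBEF2636C

In big-endian order the high byte comes first in memory.
The bytes are already most-significant first: 0xDB6CBEF2636C.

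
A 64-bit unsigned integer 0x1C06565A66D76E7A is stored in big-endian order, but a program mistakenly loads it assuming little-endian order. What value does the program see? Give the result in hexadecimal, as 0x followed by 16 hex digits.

0x7A6ED7665A56061C

Stored big-endian, the bytes at ascending addresses are 1C 06 56 5A 66 D7 6E 7A.
Read back as little-endian, the first byte is least significant, giving 0x7A6ED7665A56061C.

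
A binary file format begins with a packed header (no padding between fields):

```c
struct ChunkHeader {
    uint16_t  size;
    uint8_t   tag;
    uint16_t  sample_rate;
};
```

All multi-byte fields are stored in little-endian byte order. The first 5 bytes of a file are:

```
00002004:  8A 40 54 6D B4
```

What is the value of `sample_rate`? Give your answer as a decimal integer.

46189

`sample_rate` follows `size` (2 B), `tag` (1 B), so it starts at offset 2 + 1 = 3 and occupies 2 bytes.
Bytes at offsets 3..4: 6D B4.
Little-endian: lowest address holds the least-significant byte.
Reassemble most-significant byte first: B4 6D → 0xB46D.
0xB46D = 46189.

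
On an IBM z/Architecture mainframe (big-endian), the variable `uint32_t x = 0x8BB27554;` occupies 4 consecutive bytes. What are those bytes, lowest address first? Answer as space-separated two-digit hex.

Split into bytes (most-significant first): 8B B2 75 54.
Big-endian stores the most-significant byte at the lowest address.
So the memory order matches the most-significant-first order: 8B B2 75 54.

8B B2 75 54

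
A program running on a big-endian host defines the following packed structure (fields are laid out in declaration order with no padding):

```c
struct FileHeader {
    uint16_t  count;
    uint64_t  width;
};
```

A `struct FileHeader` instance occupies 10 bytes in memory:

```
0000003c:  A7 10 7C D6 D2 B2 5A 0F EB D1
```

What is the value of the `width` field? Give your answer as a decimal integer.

`width` follows `count` (2 bytes), so it starts at byte offset 2 and occupies 8 bytes.
Bytes at offsets 2..9: 7C D6 D2 B2 5A 0F EB D1.
Big-endian: lowest address holds the most-significant byte.
The bytes are already most-significant first: 0x7CD6D2B25A0FEBD1.
0x7CD6D2B25A0FEBD1 = 8995608969176148945.

8995608969176148945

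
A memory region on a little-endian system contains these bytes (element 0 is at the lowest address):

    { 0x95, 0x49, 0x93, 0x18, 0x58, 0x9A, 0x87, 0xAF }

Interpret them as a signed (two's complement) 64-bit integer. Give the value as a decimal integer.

-5798496292056118891

In little-endian order the low byte comes first in memory.
Reassemble most-significant byte first: AF 87 9A 58 18 93 49 95 → 0xAF879A5818934995.
Top bit is set, so as a signed 64-bit value this is 0xAF879A5818934995 − 2^64 = -5798496292056118891.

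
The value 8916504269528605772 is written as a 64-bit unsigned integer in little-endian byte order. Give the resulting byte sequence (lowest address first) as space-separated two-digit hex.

4C A4 81 37 64 C9 BD 7B

8916504269528605772 in hexadecimal, padded to 64 bits, is 0x7BBDC9643781A44C.
Split into bytes (most-significant first): 7B BD C9 64 37 81 A4 4C.
Little-endian stores the least-significant byte at the lowest address.
So at ascending addresses the bytes are 4C A4 81 37 64 C9 BD 7B.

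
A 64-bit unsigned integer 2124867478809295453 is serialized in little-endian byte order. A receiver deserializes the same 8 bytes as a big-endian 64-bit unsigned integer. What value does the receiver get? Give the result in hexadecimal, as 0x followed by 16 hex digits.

0x5D3A35C5B60B7D1D

2124867478809295453 in 64-bit hexadecimal is 0x1D7D0BB6C5353A5D.
Stored little-endian, the bytes at ascending addresses are 5D 3A 35 C5 B6 0B 7D 1D.
Read back as big-endian, the last byte is least significant, giving 0x5D3A35C5B60B7D1D.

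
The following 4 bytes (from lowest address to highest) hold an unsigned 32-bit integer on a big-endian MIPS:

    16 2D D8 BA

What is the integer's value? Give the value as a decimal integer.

372103354

Big-endian stores the most-significant byte at the lowest address.
The bytes are already most-significant first: 0x162DD8BA.
0x162DD8BA = 372103354.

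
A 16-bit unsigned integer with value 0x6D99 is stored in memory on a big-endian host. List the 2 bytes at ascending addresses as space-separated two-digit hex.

Split into bytes (most-significant first): 6D 99.
Big-endian: lowest address holds the most-significant byte.
So the memory order matches the most-significant-first order: 6D 99.

6D 99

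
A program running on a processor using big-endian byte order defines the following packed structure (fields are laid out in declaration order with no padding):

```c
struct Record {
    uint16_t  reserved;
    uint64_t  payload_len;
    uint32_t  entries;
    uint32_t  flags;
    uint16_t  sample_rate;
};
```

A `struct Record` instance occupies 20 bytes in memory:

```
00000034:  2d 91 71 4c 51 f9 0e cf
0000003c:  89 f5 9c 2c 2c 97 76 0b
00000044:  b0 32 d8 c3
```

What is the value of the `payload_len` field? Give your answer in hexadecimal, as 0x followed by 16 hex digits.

`payload_len` follows `reserved` (2 bytes), so it starts at byte offset 2 and occupies 8 bytes.
Bytes at offsets 2..9: 71 4C 51 F9 0E CF 89 F5.
Big-endian: lowest address holds the most-significant byte.
The bytes are already most-significant first: 0x714C51F90ECF89F5.

0x714C51F90ECF89F5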